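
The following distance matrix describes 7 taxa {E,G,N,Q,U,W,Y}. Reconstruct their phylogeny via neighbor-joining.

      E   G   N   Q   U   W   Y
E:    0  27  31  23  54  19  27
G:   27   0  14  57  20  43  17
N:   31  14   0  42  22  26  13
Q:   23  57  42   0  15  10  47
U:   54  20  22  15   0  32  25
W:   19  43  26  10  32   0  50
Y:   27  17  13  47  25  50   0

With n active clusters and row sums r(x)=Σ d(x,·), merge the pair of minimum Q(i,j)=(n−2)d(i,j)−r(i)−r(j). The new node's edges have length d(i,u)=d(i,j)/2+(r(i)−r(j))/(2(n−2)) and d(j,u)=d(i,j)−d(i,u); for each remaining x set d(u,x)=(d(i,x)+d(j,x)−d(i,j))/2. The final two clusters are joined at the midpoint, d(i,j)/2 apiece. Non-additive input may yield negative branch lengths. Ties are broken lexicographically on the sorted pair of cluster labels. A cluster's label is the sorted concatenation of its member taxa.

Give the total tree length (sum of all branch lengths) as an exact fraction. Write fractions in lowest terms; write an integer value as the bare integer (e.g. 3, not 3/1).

step 1: merge (Q,W) at d=10, Q=-324; branch lengths Q→32/5, W→18/5; new cluster QW
  updated: d(E,QW)=16, d(G,QW)=45, d(N,QW)=29, d(QW,U)=37/2, d(QW,Y)=87/2
step 2: merge (E,QW) at d=16, Q=-243; branch lengths E→67/8, QW→61/8; new cluster EQW
  updated: d(EQW,G)=28, d(EQW,N)=22, d(EQW,U)=113/4, d(EQW,Y)=109/4
step 3: merge (EQW,U) at d=113/4, Q=-116; branch lengths EQW→95/6, U→149/12; new cluster EQUW
  updated: d(EQUW,G)=79/8, d(EQUW,N)=63/8, d(EQUW,Y)=12
step 4: merge (EQUW,G) at d=79/8, Q=-407/8; branch lengths EQUW→69/32, G→247/32; new cluster EGQUW
  updated: d(EGQUW,N)=6, d(EGQUW,Y)=153/16
step 5: merge (EGQUW,N) at d=6, Q=-457/16; branch lengths EGQUW→41/32, N→151/32; new cluster EGNQUW
  updated: d(EGNQUW,Y)=265/32
step 6: merge (EGNQUW,Y) at d=265/32; branch lengths EGNQUW→265/64, Y→265/64; new cluster EGNQUWY
final tree: (((((E:67/8,(Q:32/5,W:18/5):61/8):95/6,U:149/12):69/32,G:247/32):41/32,N:151/32):265/64,Y:265/64)
total length: 2509/32

2509/32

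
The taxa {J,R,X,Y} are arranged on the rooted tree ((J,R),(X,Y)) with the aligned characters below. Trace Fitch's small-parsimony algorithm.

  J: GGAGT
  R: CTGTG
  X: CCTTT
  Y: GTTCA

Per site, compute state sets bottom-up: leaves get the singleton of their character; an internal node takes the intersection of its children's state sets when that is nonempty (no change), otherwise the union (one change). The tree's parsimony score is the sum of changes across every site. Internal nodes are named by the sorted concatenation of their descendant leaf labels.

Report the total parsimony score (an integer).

JR@0: {G} ∪ {C} = {C,G} (union, +1)
XY@0: {C} ∪ {G} = {C,G} (union, +1)
JRXY@0: {C,G} ∩ {C,G} = {C,G} (intersection, +0)
JR@1: {G} ∪ {T} = {G,T} (union, +1)
XY@1: {C} ∪ {T} = {C,T} (union, +1)
JRXY@1: {G,T} ∩ {C,T} = {T} (intersection, +0)
JR@2: {A} ∪ {G} = {A,G} (union, +1)
XY@2: {T} ∩ {T} = {T} (intersection, +0)
JRXY@2: {A,G} ∪ {T} = {A,G,T} (union, +1)
JR@3: {G} ∪ {T} = {G,T} (union, +1)
XY@3: {T} ∪ {C} = {C,T} (union, +1)
JRXY@3: {G,T} ∩ {C,T} = {T} (intersection, +0)
JR@4: {T} ∪ {G} = {G,T} (union, +1)
XY@4: {T} ∪ {A} = {A,T} (union, +1)
JRXY@4: {G,T} ∩ {A,T} = {T} (intersection, +0)
per-site changes: [2, 2, 2, 2, 2]; total = 10

10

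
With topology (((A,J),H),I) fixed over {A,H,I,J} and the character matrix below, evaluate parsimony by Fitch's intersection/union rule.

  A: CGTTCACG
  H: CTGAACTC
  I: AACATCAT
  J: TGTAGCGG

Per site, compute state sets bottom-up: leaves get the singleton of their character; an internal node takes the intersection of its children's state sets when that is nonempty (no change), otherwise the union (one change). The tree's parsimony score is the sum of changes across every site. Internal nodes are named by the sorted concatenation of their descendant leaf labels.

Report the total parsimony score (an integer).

16

[col 0] AJ: children A:{C}, J:{T} ∪→ {C,T}; cost 1
[col 0] AHJ: children AJ:{C,T}, H:{C} ∩→ {C}; cost 0
[col 0] AHIJ: children AHJ:{C}, I:{A} ∪→ {A,C}; cost 1
[col 1] AJ: children A:{G}, J:{G} ∩→ {G}; cost 0
[col 1] AHJ: children AJ:{G}, H:{T} ∪→ {G,T}; cost 1
[col 1] AHIJ: children AHJ:{G,T}, I:{A} ∪→ {A,G,T}; cost 1
[col 2] AJ: children A:{T}, J:{T} ∩→ {T}; cost 0
[col 2] AHJ: children AJ:{T}, H:{G} ∪→ {G,T}; cost 1
[col 2] AHIJ: children AHJ:{G,T}, I:{C} ∪→ {C,G,T}; cost 1
[col 3] AJ: children A:{T}, J:{A} ∪→ {A,T}; cost 1
[col 3] AHJ: children AJ:{A,T}, H:{A} ∩→ {A}; cost 0
[col 3] AHIJ: children AHJ:{A}, I:{A} ∩→ {A}; cost 0
[col 4] AJ: children A:{C}, J:{G} ∪→ {C,G}; cost 1
[col 4] AHJ: children AJ:{C,G}, H:{A} ∪→ {A,C,G}; cost 1
[col 4] AHIJ: children AHJ:{A,C,G}, I:{T} ∪→ {A,C,G,T}; cost 1
[col 5] AJ: children A:{A}, J:{C} ∪→ {A,C}; cost 1
[col 5] AHJ: children AJ:{A,C}, H:{C} ∩→ {C}; cost 0
[col 5] AHIJ: children AHJ:{C}, I:{C} ∩→ {C}; cost 0
[col 6] AJ: children A:{C}, J:{G} ∪→ {C,G}; cost 1
[col 6] AHJ: children AJ:{C,G}, H:{T} ∪→ {C,G,T}; cost 1
[col 6] AHIJ: children AHJ:{C,G,T}, I:{A} ∪→ {A,C,G,T}; cost 1
[col 7] AJ: children A:{G}, J:{G} ∩→ {G}; cost 0
[col 7] AHJ: children AJ:{G}, H:{C} ∪→ {C,G}; cost 1
[col 7] AHIJ: children AHJ:{C,G}, I:{T} ∪→ {C,G,T}; cost 1
per-site changes: [2, 2, 2, 1, 3, 1, 3, 2]; total = 16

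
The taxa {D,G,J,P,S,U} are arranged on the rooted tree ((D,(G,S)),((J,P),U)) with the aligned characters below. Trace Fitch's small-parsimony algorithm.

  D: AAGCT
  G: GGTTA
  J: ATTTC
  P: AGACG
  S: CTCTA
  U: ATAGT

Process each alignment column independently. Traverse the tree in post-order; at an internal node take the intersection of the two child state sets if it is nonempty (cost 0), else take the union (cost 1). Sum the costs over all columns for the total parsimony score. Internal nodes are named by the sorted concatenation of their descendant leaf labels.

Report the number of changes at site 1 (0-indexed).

GS@0: {G} ∪ {C} = {C,G} (union, +1)
DGS@0: {A} ∪ {C,G} = {A,C,G} (union, +1)
JP@0: {A} ∩ {A} = {A} (intersection, +0)
JPU@0: {A} ∩ {A} = {A} (intersection, +0)
DGJPSU@0: {A,C,G} ∩ {A} = {A} (intersection, +0)
GS@1: {G} ∪ {T} = {G,T} (union, +1)
DGS@1: {A} ∪ {G,T} = {A,G,T} (union, +1)
JP@1: {T} ∪ {G} = {G,T} (union, +1)
JPU@1: {G,T} ∩ {T} = {T} (intersection, +0)
DGJPSU@1: {A,G,T} ∩ {T} = {T} (intersection, +0)
GS@2: {T} ∪ {C} = {C,T} (union, +1)
DGS@2: {G} ∪ {C,T} = {C,G,T} (union, +1)
JP@2: {T} ∪ {A} = {A,T} (union, +1)
JPU@2: {A,T} ∩ {A} = {A} (intersection, +0)
DGJPSU@2: {C,G,T} ∪ {A} = {A,C,G,T} (union, +1)
GS@3: {T} ∩ {T} = {T} (intersection, +0)
DGS@3: {C} ∪ {T} = {C,T} (union, +1)
JP@3: {T} ∪ {C} = {C,T} (union, +1)
JPU@3: {C,T} ∪ {G} = {C,G,T} (union, +1)
DGJPSU@3: {C,T} ∩ {C,G,T} = {C,T} (intersection, +0)
GS@4: {A} ∩ {A} = {A} (intersection, +0)
DGS@4: {T} ∪ {A} = {A,T} (union, +1)
JP@4: {C} ∪ {G} = {C,G} (union, +1)
JPU@4: {C,G} ∪ {T} = {C,G,T} (union, +1)
DGJPSU@4: {A,T} ∩ {C,G,T} = {T} (intersection, +0)
per-site changes: [2, 3, 4, 3, 3]; total = 15

3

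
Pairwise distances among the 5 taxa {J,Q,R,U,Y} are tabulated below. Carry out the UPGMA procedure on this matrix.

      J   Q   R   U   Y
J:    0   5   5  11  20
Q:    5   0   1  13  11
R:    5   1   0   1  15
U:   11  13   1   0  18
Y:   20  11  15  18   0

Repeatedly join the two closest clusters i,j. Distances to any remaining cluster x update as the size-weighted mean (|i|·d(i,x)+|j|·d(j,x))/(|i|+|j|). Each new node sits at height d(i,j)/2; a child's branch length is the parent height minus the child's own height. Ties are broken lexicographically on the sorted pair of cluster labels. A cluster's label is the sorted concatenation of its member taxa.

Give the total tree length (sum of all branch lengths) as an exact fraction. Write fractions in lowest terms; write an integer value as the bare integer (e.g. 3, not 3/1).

1. join Q+R (d=1) ⇒ QR; edges |Q|=1/2, |R|=1/2
  updated: d(J,QR)=5, d(QR,U)=7, d(QR,Y)=13
2. join J+QR (d=5) ⇒ JQR; edges |J|=5/2, |QR|=2
  updated: d(JQR,U)=25/3, d(JQR,Y)=46/3
3. join JQR+U (d=25/3) ⇒ JQRU; edges |JQR|=5/3, |U|=25/6
  updated: d(JQRU,Y)=16
4. join JQRU+Y (d=16) ⇒ JQRUY; edges |JQRU|=23/6, |Y|=8
final tree: (((J:5/2,(Q:1/2,R:1/2):2):5/3,U:25/6):23/6,Y:8)
total length: 139/6

139/6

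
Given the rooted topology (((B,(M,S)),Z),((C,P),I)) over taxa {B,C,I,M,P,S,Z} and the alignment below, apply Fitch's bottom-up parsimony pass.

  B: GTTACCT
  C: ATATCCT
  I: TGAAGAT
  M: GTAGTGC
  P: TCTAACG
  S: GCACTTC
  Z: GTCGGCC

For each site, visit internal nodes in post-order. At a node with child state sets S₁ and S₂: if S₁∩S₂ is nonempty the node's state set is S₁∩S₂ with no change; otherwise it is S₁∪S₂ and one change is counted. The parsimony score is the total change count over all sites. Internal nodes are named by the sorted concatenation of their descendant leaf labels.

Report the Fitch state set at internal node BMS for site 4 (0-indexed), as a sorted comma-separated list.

C,T

[col 0] MS: children M:{G}, S:{G} ∩→ {G}; cost 0
[col 0] BMS: children B:{G}, MS:{G} ∩→ {G}; cost 0
[col 0] BMSZ: children BMS:{G}, Z:{G} ∩→ {G}; cost 0
[col 0] CP: children C:{A}, P:{T} ∪→ {A,T}; cost 1
[col 0] CIP: children CP:{A,T}, I:{T} ∩→ {T}; cost 0
[col 0] BCIMPSZ: children BMSZ:{G}, CIP:{T} ∪→ {G,T}; cost 1
[col 1] MS: children M:{T}, S:{C} ∪→ {C,T}; cost 1
[col 1] BMS: children B:{T}, MS:{C,T} ∩→ {T}; cost 0
[col 1] BMSZ: children BMS:{T}, Z:{T} ∩→ {T}; cost 0
[col 1] CP: children C:{T}, P:{C} ∪→ {C,T}; cost 1
[col 1] CIP: children CP:{C,T}, I:{G} ∪→ {C,G,T}; cost 1
[col 1] BCIMPSZ: children BMSZ:{T}, CIP:{C,G,T} ∩→ {T}; cost 0
[col 2] MS: children M:{A}, S:{A} ∩→ {A}; cost 0
[col 2] BMS: children B:{T}, MS:{A} ∪→ {A,T}; cost 1
[col 2] BMSZ: children BMS:{A,T}, Z:{C} ∪→ {A,C,T}; cost 1
[col 2] CP: children C:{A}, P:{T} ∪→ {A,T}; cost 1
[col 2] CIP: children CP:{A,T}, I:{A} ∩→ {A}; cost 0
[col 2] BCIMPSZ: children BMSZ:{A,C,T}, CIP:{A} ∩→ {A}; cost 0
[col 3] MS: children M:{G}, S:{C} ∪→ {C,G}; cost 1
[col 3] BMS: children B:{A}, MS:{C,G} ∪→ {A,C,G}; cost 1
[col 3] BMSZ: children BMS:{A,C,G}, Z:{G} ∩→ {G}; cost 0
[col 3] CP: children C:{T}, P:{A} ∪→ {A,T}; cost 1
[col 3] CIP: children CP:{A,T}, I:{A} ∩→ {A}; cost 0
[col 3] BCIMPSZ: children BMSZ:{G}, CIP:{A} ∪→ {A,G}; cost 1
[col 4] MS: children M:{T}, S:{T} ∩→ {T}; cost 0
[col 4] BMS: children B:{C}, MS:{T} ∪→ {C,T}; cost 1
[col 4] BMSZ: children BMS:{C,T}, Z:{G} ∪→ {C,G,T}; cost 1
[col 4] CP: children C:{C}, P:{A} ∪→ {A,C}; cost 1
[col 4] CIP: children CP:{A,C}, I:{G} ∪→ {A,C,G}; cost 1
[col 4] BCIMPSZ: children BMSZ:{C,G,T}, CIP:{A,C,G} ∩→ {C,G}; cost 0
[col 5] MS: children M:{G}, S:{T} ∪→ {G,T}; cost 1
[col 5] BMS: children B:{C}, MS:{G,T} ∪→ {C,G,T}; cost 1
[col 5] BMSZ: children BMS:{C,G,T}, Z:{C} ∩→ {C}; cost 0
[col 5] CP: children C:{C}, P:{C} ∩→ {C}; cost 0
[col 5] CIP: children CP:{C}, I:{A} ∪→ {A,C}; cost 1
[col 5] BCIMPSZ: children BMSZ:{C}, CIP:{A,C} ∩→ {C}; cost 0
[col 6] MS: children M:{C}, S:{C} ∩→ {C}; cost 0
[col 6] BMS: children B:{T}, MS:{C} ∪→ {C,T}; cost 1
[col 6] BMSZ: children BMS:{C,T}, Z:{C} ∩→ {C}; cost 0
[col 6] CP: children C:{T}, P:{G} ∪→ {G,T}; cost 1
[col 6] CIP: children CP:{G,T}, I:{T} ∩→ {T}; cost 0
[col 6] BCIMPSZ: children BMSZ:{C}, CIP:{T} ∪→ {C,T}; cost 1
per-site changes: [2, 3, 3, 4, 4, 3, 3]; total = 22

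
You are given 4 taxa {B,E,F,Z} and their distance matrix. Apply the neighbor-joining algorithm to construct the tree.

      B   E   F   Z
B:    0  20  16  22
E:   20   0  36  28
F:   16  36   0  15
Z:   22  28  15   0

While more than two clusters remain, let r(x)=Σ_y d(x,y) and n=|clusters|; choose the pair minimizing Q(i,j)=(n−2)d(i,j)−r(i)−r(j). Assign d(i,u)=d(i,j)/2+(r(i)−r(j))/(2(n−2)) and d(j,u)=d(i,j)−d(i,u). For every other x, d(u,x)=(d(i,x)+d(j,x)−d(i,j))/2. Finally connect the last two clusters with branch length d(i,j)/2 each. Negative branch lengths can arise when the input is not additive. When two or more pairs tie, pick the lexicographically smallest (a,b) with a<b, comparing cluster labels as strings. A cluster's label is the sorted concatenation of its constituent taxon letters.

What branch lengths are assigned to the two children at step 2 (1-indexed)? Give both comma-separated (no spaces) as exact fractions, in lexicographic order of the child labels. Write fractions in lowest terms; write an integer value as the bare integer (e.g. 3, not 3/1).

8,8

step 1: merge (B,E) at d=20, Q=-102; branch lengths B→7/2, E→33/2; new cluster BE
  updated: d(BE,F)=16, d(BE,Z)=15
step 2: merge (BE,F) at d=16, Q=-46; branch lengths BE→8, F→8; new cluster BEF
  updated: d(BEF,Z)=7
step 3: merge (BEF,Z) at d=7; branch lengths BEF→7/2, Z→7/2; new cluster BEFZ
final tree: (((B:7/2,E:33/2):8,F:8):7/2,Z:7/2)
total length: 43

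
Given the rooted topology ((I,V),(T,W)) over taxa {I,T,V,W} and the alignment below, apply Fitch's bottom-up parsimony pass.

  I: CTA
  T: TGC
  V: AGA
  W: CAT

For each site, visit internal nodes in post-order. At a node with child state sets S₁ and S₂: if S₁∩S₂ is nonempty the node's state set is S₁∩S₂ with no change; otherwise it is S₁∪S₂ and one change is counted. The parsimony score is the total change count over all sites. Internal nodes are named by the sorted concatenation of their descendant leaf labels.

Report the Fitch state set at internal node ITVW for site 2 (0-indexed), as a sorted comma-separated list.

A,C,T

[col 0] IV: children I:{C}, V:{A} ∪→ {A,C}; cost 1
[col 0] TW: children T:{T}, W:{C} ∪→ {C,T}; cost 1
[col 0] ITVW: children IV:{A,C}, TW:{C,T} ∩→ {C}; cost 0
[col 1] IV: children I:{T}, V:{G} ∪→ {G,T}; cost 1
[col 1] TW: children T:{G}, W:{A} ∪→ {A,G}; cost 1
[col 1] ITVW: children IV:{G,T}, TW:{A,G} ∩→ {G}; cost 0
[col 2] IV: children I:{A}, V:{A} ∩→ {A}; cost 0
[col 2] TW: children T:{C}, W:{T} ∪→ {C,T}; cost 1
[col 2] ITVW: children IV:{A}, TW:{C,T} ∪→ {A,C,T}; cost 1
per-site changes: [2, 2, 2]; total = 6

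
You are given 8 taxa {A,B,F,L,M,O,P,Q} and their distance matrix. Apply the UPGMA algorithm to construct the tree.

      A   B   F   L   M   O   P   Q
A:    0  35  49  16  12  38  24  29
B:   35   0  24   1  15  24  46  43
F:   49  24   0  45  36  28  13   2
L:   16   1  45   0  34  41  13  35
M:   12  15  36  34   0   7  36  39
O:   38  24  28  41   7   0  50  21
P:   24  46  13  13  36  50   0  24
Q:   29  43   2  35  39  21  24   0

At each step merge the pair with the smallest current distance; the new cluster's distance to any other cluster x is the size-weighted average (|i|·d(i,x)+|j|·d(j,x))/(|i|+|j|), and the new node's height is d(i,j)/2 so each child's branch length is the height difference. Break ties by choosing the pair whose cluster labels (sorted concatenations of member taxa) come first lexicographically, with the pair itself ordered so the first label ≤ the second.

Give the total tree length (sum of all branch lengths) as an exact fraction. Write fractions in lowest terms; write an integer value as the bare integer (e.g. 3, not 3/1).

2251/30

iteration 1: select B,L (d=1); attach at lengths (1/2, 1/2); label the merged cluster BL
  updated: d(A,BL)=51/2, d(BL,F)=69/2, d(BL,M)=49/2, d(BL,O)=65/2, d(BL,P)=59/2, d(BL,Q)=39
iteration 2: select F,Q (d=2); attach at lengths (1, 1); label the merged cluster FQ
  updated: d(A,FQ)=39, d(BL,FQ)=147/4, d(FQ,M)=75/2, d(FQ,O)=49/2, d(FQ,P)=37/2
iteration 3: select M,O (d=7); attach at lengths (7/2, 7/2); label the merged cluster MO
  updated: d(A,MO)=25, d(BL,MO)=57/2, d(FQ,MO)=31, d(MO,P)=43
iteration 4: select FQ,P (d=37/2); attach at lengths (33/4, 37/4); label the merged cluster FPQ
  updated: d(A,FPQ)=34, d(BL,FPQ)=103/3, d(FPQ,MO)=35
iteration 5: select A,MO (d=25); attach at lengths (25/2, 9); label the merged cluster AMO
  updated: d(AMO,BL)=55/2, d(AMO,FPQ)=104/3
iteration 6: select AMO,BL (d=55/2); attach at lengths (5/4, 53/4); label the merged cluster ABLMO
  updated: d(ABLMO,FPQ)=518/15
iteration 7: select ABLMO,FPQ (d=518/15); attach at lengths (211/60, 481/60); label the merged cluster ABFLMOPQ
final tree: (((A:25/2,(M:7/2,O:7/2):9):5/4,(B:1/2,L:1/2):53/4):211/60,((F:1,Q:1):33/4,P:37/4):481/60)
total length: 2251/30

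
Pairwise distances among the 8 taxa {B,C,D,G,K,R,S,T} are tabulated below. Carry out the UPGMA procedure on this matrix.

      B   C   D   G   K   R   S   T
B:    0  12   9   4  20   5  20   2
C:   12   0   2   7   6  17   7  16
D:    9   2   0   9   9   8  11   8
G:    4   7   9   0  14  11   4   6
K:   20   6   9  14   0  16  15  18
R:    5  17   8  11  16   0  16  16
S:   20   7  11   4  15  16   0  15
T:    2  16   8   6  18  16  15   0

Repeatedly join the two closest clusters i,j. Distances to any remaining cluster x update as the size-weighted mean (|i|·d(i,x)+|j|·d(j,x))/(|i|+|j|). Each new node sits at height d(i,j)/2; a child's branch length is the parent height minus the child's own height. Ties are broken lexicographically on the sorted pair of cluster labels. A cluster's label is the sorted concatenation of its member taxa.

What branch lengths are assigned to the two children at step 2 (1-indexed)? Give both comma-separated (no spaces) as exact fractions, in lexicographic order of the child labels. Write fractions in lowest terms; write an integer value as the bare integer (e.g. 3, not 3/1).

step 1: merge (B,T) at d=2; branch lengths B→1, T→1; new cluster BT
  updated: d(BT,C)=14, d(BT,D)=17/2, d(BT,G)=5, d(BT,K)=19, d(BT,R)=21/2, d(BT,S)=35/2
step 2: merge (C,D) at d=2; branch lengths C→1, D→1; new cluster CD
  updated: d(BT,CD)=45/4, d(CD,G)=8, d(CD,K)=15/2, d(CD,R)=25/2, d(CD,S)=9
step 3: merge (G,S) at d=4; branch lengths G→2, S→2; new cluster GS
  updated: d(BT,GS)=45/4, d(CD,GS)=17/2, d(GS,K)=29/2, d(GS,R)=27/2
step 4: merge (CD,K) at d=15/2; branch lengths CD→11/4, K→15/4; new cluster CDK
  updated: d(BT,CDK)=83/6, d(CDK,GS)=21/2, d(CDK,R)=41/3
step 5: merge (BT,R) at d=21/2; branch lengths BT→17/4, R→21/4; new cluster BRT
  updated: d(BRT,CDK)=124/9, d(BRT,GS)=12
step 6: merge (CDK,GS) at d=21/2; branch lengths CDK→3/2, GS→13/4; new cluster CDGKS
  updated: d(BRT,CDGKS)=196/15
step 7: merge (BRT,CDGKS) at d=196/15; branch lengths BRT→77/60, CDGKS→77/60; new cluster BCDGKRST
final tree: (((B:1,T:1):17/4,R:21/4):77/60,(((C:1,D:1):11/4,K:15/4):3/2,(G:2,S:2):13/4):77/60)
total length: 1879/60

1,1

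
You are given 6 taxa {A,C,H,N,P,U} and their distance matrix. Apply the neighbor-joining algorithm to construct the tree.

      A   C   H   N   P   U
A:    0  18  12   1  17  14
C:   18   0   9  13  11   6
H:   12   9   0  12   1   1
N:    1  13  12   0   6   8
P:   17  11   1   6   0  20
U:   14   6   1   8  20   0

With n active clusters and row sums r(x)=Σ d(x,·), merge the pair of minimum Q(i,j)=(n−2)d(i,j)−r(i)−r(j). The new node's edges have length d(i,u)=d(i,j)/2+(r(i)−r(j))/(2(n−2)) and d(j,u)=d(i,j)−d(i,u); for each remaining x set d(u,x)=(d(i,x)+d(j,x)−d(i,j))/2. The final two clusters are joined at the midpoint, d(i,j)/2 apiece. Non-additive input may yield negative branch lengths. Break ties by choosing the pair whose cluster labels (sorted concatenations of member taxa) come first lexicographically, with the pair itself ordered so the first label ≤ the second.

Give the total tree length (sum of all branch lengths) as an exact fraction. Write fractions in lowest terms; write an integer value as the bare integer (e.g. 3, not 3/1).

173/8

step 1: merge (A,N) at d=1, Q=-98; branch lengths A→13/4, N→-9/4; new cluster AN
  updated: d(AN,C)=15, d(AN,H)=23/2, d(AN,P)=11, d(AN,U)=21/2
step 2: merge (H,P) at d=1, Q=-125/2; branch lengths H→-35/12, P→47/12; new cluster HP
  updated: d(AN,HP)=43/4, d(C,HP)=19/2, d(HP,U)=10
step 3: merge (AN,HP) at d=43/4, Q=-45; branch lengths AN→55/8, HP→31/8; new cluster AHNP
  updated: d(AHNP,C)=55/8, d(AHNP,U)=39/8
step 4: merge (AHNP,C) at d=55/8, Q=-71/4; branch lengths AHNP→23/8, C→4; new cluster ACHNP
  updated: d(ACHNP,U)=2
step 5: merge (ACHNP,U) at d=2; branch lengths ACHNP→1, U→1; new cluster ACHNPU
final tree: ((((A:13/4,N:-9/4):55/8,(H:-35/12,P:47/12):31/8):23/8,C:4):1,U:1)
total length: 173/8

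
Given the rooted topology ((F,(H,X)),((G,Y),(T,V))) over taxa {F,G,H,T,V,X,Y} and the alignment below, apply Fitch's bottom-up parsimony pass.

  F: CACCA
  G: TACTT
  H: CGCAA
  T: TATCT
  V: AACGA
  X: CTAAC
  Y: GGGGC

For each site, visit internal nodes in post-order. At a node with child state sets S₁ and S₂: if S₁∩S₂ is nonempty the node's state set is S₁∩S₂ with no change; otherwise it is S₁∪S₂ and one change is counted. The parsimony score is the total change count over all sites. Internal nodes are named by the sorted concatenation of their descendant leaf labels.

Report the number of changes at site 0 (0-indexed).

site 0, node HX: H={C} ∩ X={C} → {C} (+0)
site 0, node FHX: F={C} ∩ HX={C} → {C} (+0)
site 0, node GY: G={T} ∪ Y={G} → {G,T} (+1)
site 0, node TV: T={T} ∪ V={A} → {A,T} (+1)
site 0, node GTVY: GY={G,T} ∩ TV={A,T} → {T} (+0)
site 0, node FGHTVXY: FHX={C} ∪ GTVY={T} → {C,T} (+1)
site 1, node HX: H={G} ∪ X={T} → {G,T} (+1)
site 1, node FHX: F={A} ∪ HX={G,T} → {A,G,T} (+1)
site 1, node GY: G={A} ∪ Y={G} → {A,G} (+1)
site 1, node TV: T={A} ∩ V={A} → {A} (+0)
site 1, node GTVY: GY={A,G} ∩ TV={A} → {A} (+0)
site 1, node FGHTVXY: FHX={A,G,T} ∩ GTVY={A} → {A} (+0)
site 2, node HX: H={C} ∪ X={A} → {A,C} (+1)
site 2, node FHX: F={C} ∩ HX={A,C} → {C} (+0)
site 2, node GY: G={C} ∪ Y={G} → {C,G} (+1)
site 2, node TV: T={T} ∪ V={C} → {C,T} (+1)
site 2, node GTVY: GY={C,G} ∩ TV={C,T} → {C} (+0)
site 2, node FGHTVXY: FHX={C} ∩ GTVY={C} → {C} (+0)
site 3, node HX: H={A} ∩ X={A} → {A} (+0)
site 3, node FHX: F={C} ∪ HX={A} → {A,C} (+1)
site 3, node GY: G={T} ∪ Y={G} → {G,T} (+1)
site 3, node TV: T={C} ∪ V={G} → {C,G} (+1)
site 3, node GTVY: GY={G,T} ∩ TV={C,G} → {G} (+0)
site 3, node FGHTVXY: FHX={A,C} ∪ GTVY={G} → {A,C,G} (+1)
site 4, node HX: H={A} ∪ X={C} → {A,C} (+1)
site 4, node FHX: F={A} ∩ HX={A,C} → {A} (+0)
site 4, node GY: G={T} ∪ Y={C} → {C,T} (+1)
site 4, node TV: T={T} ∪ V={A} → {A,T} (+1)
site 4, node GTVY: GY={C,T} ∩ TV={A,T} → {T} (+0)
site 4, node FGHTVXY: FHX={A} ∪ GTVY={T} → {A,T} (+1)
per-site changes: [3, 3, 3, 4, 4]; total = 17

3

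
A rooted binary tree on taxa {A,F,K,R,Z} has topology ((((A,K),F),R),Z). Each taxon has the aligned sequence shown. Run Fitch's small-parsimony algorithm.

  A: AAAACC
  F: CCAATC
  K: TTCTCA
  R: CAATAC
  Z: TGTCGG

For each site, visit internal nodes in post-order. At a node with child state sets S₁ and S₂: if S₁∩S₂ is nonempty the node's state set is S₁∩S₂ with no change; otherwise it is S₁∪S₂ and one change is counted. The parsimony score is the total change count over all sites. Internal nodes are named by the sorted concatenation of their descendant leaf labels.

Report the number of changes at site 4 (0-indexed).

site 0, node AK: A={A} ∪ K={T} → {A,T} (+1)
site 0, node AFK: AK={A,T} ∪ F={C} → {A,C,T} (+1)
site 0, node AFKR: AFK={A,C,T} ∩ R={C} → {C} (+0)
site 0, node AFKRZ: AFKR={C} ∪ Z={T} → {C,T} (+1)
site 1, node AK: A={A} ∪ K={T} → {A,T} (+1)
site 1, node AFK: AK={A,T} ∪ F={C} → {A,C,T} (+1)
site 1, node AFKR: AFK={A,C,T} ∩ R={A} → {A} (+0)
site 1, node AFKRZ: AFKR={A} ∪ Z={G} → {A,G} (+1)
site 2, node AK: A={A} ∪ K={C} → {A,C} (+1)
site 2, node AFK: AK={A,C} ∩ F={A} → {A} (+0)
site 2, node AFKR: AFK={A} ∩ R={A} → {A} (+0)
site 2, node AFKRZ: AFKR={A} ∪ Z={T} → {A,T} (+1)
site 3, node AK: A={A} ∪ K={T} → {A,T} (+1)
site 3, node AFK: AK={A,T} ∩ F={A} → {A} (+0)
site 3, node AFKR: AFK={A} ∪ R={T} → {A,T} (+1)
site 3, node AFKRZ: AFKR={A,T} ∪ Z={C} → {A,C,T} (+1)
site 4, node AK: A={C} ∩ K={C} → {C} (+0)
site 4, node AFK: AK={C} ∪ F={T} → {C,T} (+1)
site 4, node AFKR: AFK={C,T} ∪ R={A} → {A,C,T} (+1)
site 4, node AFKRZ: AFKR={A,C,T} ∪ Z={G} → {A,C,G,T} (+1)
site 5, node AK: A={C} ∪ K={A} → {A,C} (+1)
site 5, node AFK: AK={A,C} ∩ F={C} → {C} (+0)
site 5, node AFKR: AFK={C} ∩ R={C} → {C} (+0)
site 5, node AFKRZ: AFKR={C} ∪ Z={G} → {C,G} (+1)
per-site changes: [3, 3, 2, 3, 3, 2]; total = 16

3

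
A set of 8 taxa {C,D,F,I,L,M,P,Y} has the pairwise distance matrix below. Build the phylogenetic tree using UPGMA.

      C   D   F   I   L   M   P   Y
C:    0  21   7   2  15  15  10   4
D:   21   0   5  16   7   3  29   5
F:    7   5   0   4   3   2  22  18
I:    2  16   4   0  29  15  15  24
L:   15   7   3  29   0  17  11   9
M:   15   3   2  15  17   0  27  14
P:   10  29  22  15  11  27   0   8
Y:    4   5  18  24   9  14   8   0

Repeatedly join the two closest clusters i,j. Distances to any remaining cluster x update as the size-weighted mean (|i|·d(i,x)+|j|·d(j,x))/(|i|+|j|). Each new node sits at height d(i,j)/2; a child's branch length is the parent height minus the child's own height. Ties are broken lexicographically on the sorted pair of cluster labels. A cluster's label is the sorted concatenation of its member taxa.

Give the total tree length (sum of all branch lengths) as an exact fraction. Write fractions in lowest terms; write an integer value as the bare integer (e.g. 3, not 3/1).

step 1: merge (C,I) at d=2; branch lengths C→1, I→1; new cluster CI
  updated: d(CI,D)=37/2, d(CI,F)=11/2, d(CI,L)=22, d(CI,M)=15, d(CI,P)=25/2, d(CI,Y)=14
step 2: merge (F,M) at d=2; branch lengths F→1, M→1; new cluster FM
  updated: d(CI,FM)=41/4, d(D,FM)=4, d(FM,L)=10, d(FM,P)=49/2, d(FM,Y)=16
step 3: merge (D,FM) at d=4; branch lengths D→2, FM→1; new cluster DFM
  updated: d(CI,DFM)=13, d(DFM,L)=9, d(DFM,P)=26, d(DFM,Y)=37/3
step 4: merge (P,Y) at d=8; branch lengths P→4, Y→4; new cluster PY
  updated: d(CI,PY)=53/4, d(DFM,PY)=115/6, d(L,PY)=10
step 5: merge (DFM,L) at d=9; branch lengths DFM→5/2, L→9/2; new cluster DFLM
  updated: d(CI,DFLM)=61/4, d(DFLM,PY)=135/8
step 6: merge (CI,PY) at d=53/4; branch lengths CI→45/8, PY→21/8; new cluster CIPY
  updated: d(CIPY,DFLM)=257/16
step 7: merge (CIPY,DFLM) at d=257/16; branch lengths CIPY→45/32, DFLM→113/32; new cluster CDFILMPY
final tree: (((C:1,I:1):45/8,(P:4,Y:4):21/8):45/32,((D:2,(F:1,M:1):1):5/2,L:9/2):113/32)
total length: 563/16

563/16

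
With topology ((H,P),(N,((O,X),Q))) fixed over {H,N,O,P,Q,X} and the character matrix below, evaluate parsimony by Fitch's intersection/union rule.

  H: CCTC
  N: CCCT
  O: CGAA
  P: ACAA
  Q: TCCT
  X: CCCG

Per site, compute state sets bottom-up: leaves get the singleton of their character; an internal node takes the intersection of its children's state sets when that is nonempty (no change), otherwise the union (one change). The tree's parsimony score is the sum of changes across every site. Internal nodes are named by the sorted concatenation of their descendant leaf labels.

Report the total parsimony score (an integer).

10

HP@0: {C} ∪ {A} = {A,C} (union, +1)
OX@0: {C} ∩ {C} = {C} (intersection, +0)
OQX@0: {C} ∪ {T} = {C,T} (union, +1)
NOQX@0: {C} ∩ {C,T} = {C} (intersection, +0)
HNOPQX@0: {A,C} ∩ {C} = {C} (intersection, +0)
HP@1: {C} ∩ {C} = {C} (intersection, +0)
OX@1: {G} ∪ {C} = {C,G} (union, +1)
OQX@1: {C,G} ∩ {C} = {C} (intersection, +0)
NOQX@1: {C} ∩ {C} = {C} (intersection, +0)
HNOPQX@1: {C} ∩ {C} = {C} (intersection, +0)
HP@2: {T} ∪ {A} = {A,T} (union, +1)
OX@2: {A} ∪ {C} = {A,C} (union, +1)
OQX@2: {A,C} ∩ {C} = {C} (intersection, +0)
NOQX@2: {C} ∩ {C} = {C} (intersection, +0)
HNOPQX@2: {A,T} ∪ {C} = {A,C,T} (union, +1)
HP@3: {C} ∪ {A} = {A,C} (union, +1)
OX@3: {A} ∪ {G} = {A,G} (union, +1)
OQX@3: {A,G} ∪ {T} = {A,G,T} (union, +1)
NOQX@3: {T} ∩ {A,G,T} = {T} (intersection, +0)
HNOPQX@3: {A,C} ∪ {T} = {A,C,T} (union, +1)
per-site changes: [2, 1, 3, 4]; total = 10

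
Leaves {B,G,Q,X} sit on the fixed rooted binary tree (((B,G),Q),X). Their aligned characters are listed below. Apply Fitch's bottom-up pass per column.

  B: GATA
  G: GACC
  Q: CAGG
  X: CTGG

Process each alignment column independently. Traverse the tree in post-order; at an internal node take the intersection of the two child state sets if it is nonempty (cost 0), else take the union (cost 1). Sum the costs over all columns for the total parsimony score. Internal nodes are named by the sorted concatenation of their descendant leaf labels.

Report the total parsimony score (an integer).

6

site 0, node BG: B={G} ∩ G={G} → {G} (+0)
site 0, node BGQ: BG={G} ∪ Q={C} → {C,G} (+1)
site 0, node BGQX: BGQ={C,G} ∩ X={C} → {C} (+0)
site 1, node BG: B={A} ∩ G={A} → {A} (+0)
site 1, node BGQ: BG={A} ∩ Q={A} → {A} (+0)
site 1, node BGQX: BGQ={A} ∪ X={T} → {A,T} (+1)
site 2, node BG: B={T} ∪ G={C} → {C,T} (+1)
site 2, node BGQ: BG={C,T} ∪ Q={G} → {C,G,T} (+1)
site 2, node BGQX: BGQ={C,G,T} ∩ X={G} → {G} (+0)
site 3, node BG: B={A} ∪ G={C} → {A,C} (+1)
site 3, node BGQ: BG={A,C} ∪ Q={G} → {A,C,G} (+1)
site 3, node BGQX: BGQ={A,C,G} ∩ X={G} → {G} (+0)
per-site changes: [1, 1, 2, 2]; total = 6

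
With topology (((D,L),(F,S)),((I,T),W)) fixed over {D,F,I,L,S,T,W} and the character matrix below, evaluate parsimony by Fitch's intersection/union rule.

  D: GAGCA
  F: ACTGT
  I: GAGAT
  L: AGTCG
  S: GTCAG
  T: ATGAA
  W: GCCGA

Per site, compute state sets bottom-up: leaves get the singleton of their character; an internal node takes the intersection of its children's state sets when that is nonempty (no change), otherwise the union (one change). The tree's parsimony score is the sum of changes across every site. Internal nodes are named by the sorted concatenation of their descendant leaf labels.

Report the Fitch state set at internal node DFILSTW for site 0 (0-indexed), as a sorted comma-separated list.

G

[col 0] DL: children D:{G}, L:{A} ∪→ {A,G}; cost 1
[col 0] FS: children F:{A}, S:{G} ∪→ {A,G}; cost 1
[col 0] DFLS: children DL:{A,G}, FS:{A,G} ∩→ {A,G}; cost 0
[col 0] IT: children I:{G}, T:{A} ∪→ {A,G}; cost 1
[col 0] ITW: children IT:{A,G}, W:{G} ∩→ {G}; cost 0
[col 0] DFILSTW: children DFLS:{A,G}, ITW:{G} ∩→ {G}; cost 0
[col 1] DL: children D:{A}, L:{G} ∪→ {A,G}; cost 1
[col 1] FS: children F:{C}, S:{T} ∪→ {C,T}; cost 1
[col 1] DFLS: children DL:{A,G}, FS:{C,T} ∪→ {A,C,G,T}; cost 1
[col 1] IT: children I:{A}, T:{T} ∪→ {A,T}; cost 1
[col 1] ITW: children IT:{A,T}, W:{C} ∪→ {A,C,T}; cost 1
[col 1] DFILSTW: children DFLS:{A,C,G,T}, ITW:{A,C,T} ∩→ {A,C,T}; cost 0
[col 2] DL: children D:{G}, L:{T} ∪→ {G,T}; cost 1
[col 2] FS: children F:{T}, S:{C} ∪→ {C,T}; cost 1
[col 2] DFLS: children DL:{G,T}, FS:{C,T} ∩→ {T}; cost 0
[col 2] IT: children I:{G}, T:{G} ∩→ {G}; cost 0
[col 2] ITW: children IT:{G}, W:{C} ∪→ {C,G}; cost 1
[col 2] DFILSTW: children DFLS:{T}, ITW:{C,G} ∪→ {C,G,T}; cost 1
[col 3] DL: children D:{C}, L:{C} ∩→ {C}; cost 0
[col 3] FS: children F:{G}, S:{A} ∪→ {A,G}; cost 1
[col 3] DFLS: children DL:{C}, FS:{A,G} ∪→ {A,C,G}; cost 1
[col 3] IT: children I:{A}, T:{A} ∩→ {A}; cost 0
[col 3] ITW: children IT:{A}, W:{G} ∪→ {A,G}; cost 1
[col 3] DFILSTW: children DFLS:{A,C,G}, ITW:{A,G} ∩→ {A,G}; cost 0
[col 4] DL: children D:{A}, L:{G} ∪→ {A,G}; cost 1
[col 4] FS: children F:{T}, S:{G} ∪→ {G,T}; cost 1
[col 4] DFLS: children DL:{A,G}, FS:{G,T} ∩→ {G}; cost 0
[col 4] IT: children I:{T}, T:{A} ∪→ {A,T}; cost 1
[col 4] ITW: children IT:{A,T}, W:{A} ∩→ {A}; cost 0
[col 4] DFILSTW: children DFLS:{G}, ITW:{A} ∪→ {A,G}; cost 1
per-site changes: [3, 5, 4, 3, 4]; total = 19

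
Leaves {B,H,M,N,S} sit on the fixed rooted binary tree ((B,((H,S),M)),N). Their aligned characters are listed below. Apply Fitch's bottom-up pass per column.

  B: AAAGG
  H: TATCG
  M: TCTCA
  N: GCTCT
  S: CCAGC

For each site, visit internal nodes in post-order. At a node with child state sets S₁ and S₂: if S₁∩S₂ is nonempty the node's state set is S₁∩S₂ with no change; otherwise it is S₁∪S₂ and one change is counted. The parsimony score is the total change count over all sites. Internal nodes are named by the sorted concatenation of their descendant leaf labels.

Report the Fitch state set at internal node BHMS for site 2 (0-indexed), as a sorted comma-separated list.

site 0, node HS: H={T} ∪ S={C} → {C,T} (+1)
site 0, node HMS: HS={C,T} ∩ M={T} → {T} (+0)
site 0, node BHMS: B={A} ∪ HMS={T} → {A,T} (+1)
site 0, node BHMNS: BHMS={A,T} ∪ N={G} → {A,G,T} (+1)
site 1, node HS: H={A} ∪ S={C} → {A,C} (+1)
site 1, node HMS: HS={A,C} ∩ M={C} → {C} (+0)
site 1, node BHMS: B={A} ∪ HMS={C} → {A,C} (+1)
site 1, node BHMNS: BHMS={A,C} ∩ N={C} → {C} (+0)
site 2, node HS: H={T} ∪ S={A} → {A,T} (+1)
site 2, node HMS: HS={A,T} ∩ M={T} → {T} (+0)
site 2, node BHMS: B={A} ∪ HMS={T} → {A,T} (+1)
site 2, node BHMNS: BHMS={A,T} ∩ N={T} → {T} (+0)
site 3, node HS: H={C} ∪ S={G} → {C,G} (+1)
site 3, node HMS: HS={C,G} ∩ M={C} → {C} (+0)
site 3, node BHMS: B={G} ∪ HMS={C} → {C,G} (+1)
site 3, node BHMNS: BHMS={C,G} ∩ N={C} → {C} (+0)
site 4, node HS: H={G} ∪ S={C} → {C,G} (+1)
site 4, node HMS: HS={C,G} ∪ M={A} → {A,C,G} (+1)
site 4, node BHMS: B={G} ∩ HMS={A,C,G} → {G} (+0)
site 4, node BHMNS: BHMS={G} ∪ N={T} → {G,T} (+1)
per-site changes: [3, 2, 2, 2, 3]; total = 12

A,T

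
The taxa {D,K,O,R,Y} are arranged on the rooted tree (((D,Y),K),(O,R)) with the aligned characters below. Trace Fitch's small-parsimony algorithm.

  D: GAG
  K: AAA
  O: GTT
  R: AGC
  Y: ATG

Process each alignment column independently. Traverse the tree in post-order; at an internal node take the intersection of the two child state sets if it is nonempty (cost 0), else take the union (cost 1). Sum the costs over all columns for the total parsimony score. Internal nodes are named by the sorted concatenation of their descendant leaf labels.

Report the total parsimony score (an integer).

8

DY@0: {G} ∪ {A} = {A,G} (union, +1)
DKY@0: {A,G} ∩ {A} = {A} (intersection, +0)
OR@0: {G} ∪ {A} = {A,G} (union, +1)
DKORY@0: {A} ∩ {A,G} = {A} (intersection, +0)
DY@1: {A} ∪ {T} = {A,T} (union, +1)
DKY@1: {A,T} ∩ {A} = {A} (intersection, +0)
OR@1: {T} ∪ {G} = {G,T} (union, +1)
DKORY@1: {A} ∪ {G,T} = {A,G,T} (union, +1)
DY@2: {G} ∩ {G} = {G} (intersection, +0)
DKY@2: {G} ∪ {A} = {A,G} (union, +1)
OR@2: {T} ∪ {C} = {C,T} (union, +1)
DKORY@2: {A,G} ∪ {C,T} = {A,C,G,T} (union, +1)
per-site changes: [2, 3, 3]; total = 8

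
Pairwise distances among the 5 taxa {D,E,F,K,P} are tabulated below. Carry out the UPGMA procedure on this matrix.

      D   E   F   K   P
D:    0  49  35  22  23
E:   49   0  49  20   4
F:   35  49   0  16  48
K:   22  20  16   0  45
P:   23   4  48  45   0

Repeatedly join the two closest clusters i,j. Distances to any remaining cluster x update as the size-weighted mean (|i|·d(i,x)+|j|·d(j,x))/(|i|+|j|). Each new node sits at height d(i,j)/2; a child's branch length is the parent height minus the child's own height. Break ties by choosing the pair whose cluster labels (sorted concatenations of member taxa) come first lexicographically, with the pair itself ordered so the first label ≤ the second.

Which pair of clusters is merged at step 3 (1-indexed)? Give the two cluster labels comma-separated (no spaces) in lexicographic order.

D,FK

iteration 1: select E,P (d=4); attach at lengths (2, 2); label the merged cluster EP
  updated: d(D,EP)=36, d(EP,F)=97/2, d(EP,K)=65/2
iteration 2: select F,K (d=16); attach at lengths (8, 8); label the merged cluster FK
  updated: d(D,FK)=57/2, d(EP,FK)=81/2
iteration 3: select D,FK (d=57/2); attach at lengths (57/4, 25/4); label the merged cluster DFK
  updated: d(DFK,EP)=39
iteration 4: select DFK,EP (d=39); attach at lengths (21/4, 35/2); label the merged cluster DEFKP
final tree: ((D:57/4,(F:8,K:8):25/4):21/4,(E:2,P:2):35/2)
total length: 253/4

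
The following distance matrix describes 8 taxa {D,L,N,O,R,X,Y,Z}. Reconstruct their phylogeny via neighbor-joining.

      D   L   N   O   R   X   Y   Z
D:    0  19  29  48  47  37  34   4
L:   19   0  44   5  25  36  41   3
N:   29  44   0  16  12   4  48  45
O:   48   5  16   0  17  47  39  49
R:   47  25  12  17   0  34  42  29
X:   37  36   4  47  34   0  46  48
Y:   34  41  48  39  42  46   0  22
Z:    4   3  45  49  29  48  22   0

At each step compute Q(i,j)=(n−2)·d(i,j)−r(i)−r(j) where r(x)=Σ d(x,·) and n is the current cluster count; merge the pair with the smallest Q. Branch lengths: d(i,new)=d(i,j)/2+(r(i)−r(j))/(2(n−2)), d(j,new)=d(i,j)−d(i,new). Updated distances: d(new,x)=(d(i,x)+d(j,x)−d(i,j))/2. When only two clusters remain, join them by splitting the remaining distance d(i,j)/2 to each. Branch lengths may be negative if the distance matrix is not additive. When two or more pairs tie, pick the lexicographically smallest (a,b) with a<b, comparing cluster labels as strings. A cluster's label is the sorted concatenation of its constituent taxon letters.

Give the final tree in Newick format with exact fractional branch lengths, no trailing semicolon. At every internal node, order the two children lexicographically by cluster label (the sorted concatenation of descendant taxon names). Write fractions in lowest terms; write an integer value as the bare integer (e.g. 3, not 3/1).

1. join N+X (d=4, Q=-426) ⇒ NX; edges |N|=-5/2, |X|=13/2
  updated: d(D,NX)=31, d(L,NX)=38, d(NX,O)=59/2, d(NX,R)=21, d(NX,Y)=45, d(NX,Z)=89/2
2. join D+Z (d=4, Q=-629/2) ⇒ DZ; edges |D|=103/20, |Z|=-23/20
  updated: d(DZ,L)=9, d(DZ,NX)=143/4, d(DZ,O)=93/2, d(DZ,R)=36, d(DZ,Y)=26
3. join DZ+Y (d=26, Q=-969/4) ⇒ DYZ; edges |DZ|=257/32, |Y|=575/32
  updated: d(DYZ,L)=12, d(DYZ,NX)=219/8, d(DYZ,O)=119/4, d(DYZ,R)=26
4. join L+O (d=5, Q=-585/4) ⇒ LO; edges |L|=55/24, |O|=65/24
  updated: d(DYZ,LO)=147/8, d(LO,NX)=125/4, d(LO,R)=37/2
5. join DYZ+LO (d=147/8, Q=-825/8) ⇒ DLOYZ; edges |DYZ|=323/32, |LO|=265/32
  updated: d(DLOYZ,NX)=161/8, d(DLOYZ,R)=209/16
6. join DLOYZ+NX (d=161/8, Q=-867/16) ⇒ DLNOXYZ; edges |DLOYZ|=195/32, |NX|=449/32
  updated: d(DLNOXYZ,R)=223/32
7. join DLNOXYZ+R (d=223/32) ⇒ DLNORXYZ; edges |DLNOXYZ|=223/64, |R|=223/64
final tree: (((((D:103/20,Z:-23/20):257/32,Y:575/32):323/32,(L:55/24,O:65/24):265/32):195/32,(N:-5/2,X:13/2):449/32):223/64,R:223/64)
total length: 2703/32

(((((D:103/20,Z:-23/20):257/32,Y:575/32):323/32,(L:55/24,O:65/24):265/32):195/32,(N:-5/2,X:13/2):449/32):223/64,R:223/64)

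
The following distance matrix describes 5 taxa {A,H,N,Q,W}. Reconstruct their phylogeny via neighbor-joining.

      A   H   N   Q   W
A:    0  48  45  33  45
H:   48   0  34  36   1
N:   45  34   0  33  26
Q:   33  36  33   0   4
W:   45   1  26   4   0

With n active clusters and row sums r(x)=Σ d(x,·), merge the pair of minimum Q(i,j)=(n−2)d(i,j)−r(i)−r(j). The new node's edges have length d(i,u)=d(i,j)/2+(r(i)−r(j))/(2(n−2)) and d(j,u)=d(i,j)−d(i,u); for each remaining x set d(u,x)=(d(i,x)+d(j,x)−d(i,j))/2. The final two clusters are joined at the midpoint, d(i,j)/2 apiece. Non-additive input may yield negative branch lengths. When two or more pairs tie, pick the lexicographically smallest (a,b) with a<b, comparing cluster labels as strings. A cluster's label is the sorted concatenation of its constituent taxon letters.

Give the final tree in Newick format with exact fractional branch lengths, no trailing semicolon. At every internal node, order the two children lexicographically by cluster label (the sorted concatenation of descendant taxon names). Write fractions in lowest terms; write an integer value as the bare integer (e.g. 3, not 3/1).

(((A:209/8,Q:55/8):37/8,(H:23/3,W:-20/3):93/8):143/16,N:143/16)

iteration 1: select H,W (d=1, Q=-192); attach at lengths (23/3, -20/3); label the merged cluster HW
  updated: d(A,HW)=46, d(HW,N)=59/2, d(HW,Q)=39/2
iteration 2: select A,Q (d=33, Q=-287/2); attach at lengths (209/8, 55/8); label the merged cluster AQ
  updated: d(AQ,HW)=65/4, d(AQ,N)=45/2
iteration 3: select AQ,HW (d=65/4, Q=-273/4); attach at lengths (37/8, 93/8); label the merged cluster AHQW
  updated: d(AHQW,N)=143/8
iteration 4: select AHQW,N (d=143/8); attach at lengths (143/16, 143/16); label the merged cluster AHNQW
final tree: (((A:209/8,Q:55/8):37/8,(H:23/3,W:-20/3):93/8):143/16,N:143/16)
total length: 545/8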